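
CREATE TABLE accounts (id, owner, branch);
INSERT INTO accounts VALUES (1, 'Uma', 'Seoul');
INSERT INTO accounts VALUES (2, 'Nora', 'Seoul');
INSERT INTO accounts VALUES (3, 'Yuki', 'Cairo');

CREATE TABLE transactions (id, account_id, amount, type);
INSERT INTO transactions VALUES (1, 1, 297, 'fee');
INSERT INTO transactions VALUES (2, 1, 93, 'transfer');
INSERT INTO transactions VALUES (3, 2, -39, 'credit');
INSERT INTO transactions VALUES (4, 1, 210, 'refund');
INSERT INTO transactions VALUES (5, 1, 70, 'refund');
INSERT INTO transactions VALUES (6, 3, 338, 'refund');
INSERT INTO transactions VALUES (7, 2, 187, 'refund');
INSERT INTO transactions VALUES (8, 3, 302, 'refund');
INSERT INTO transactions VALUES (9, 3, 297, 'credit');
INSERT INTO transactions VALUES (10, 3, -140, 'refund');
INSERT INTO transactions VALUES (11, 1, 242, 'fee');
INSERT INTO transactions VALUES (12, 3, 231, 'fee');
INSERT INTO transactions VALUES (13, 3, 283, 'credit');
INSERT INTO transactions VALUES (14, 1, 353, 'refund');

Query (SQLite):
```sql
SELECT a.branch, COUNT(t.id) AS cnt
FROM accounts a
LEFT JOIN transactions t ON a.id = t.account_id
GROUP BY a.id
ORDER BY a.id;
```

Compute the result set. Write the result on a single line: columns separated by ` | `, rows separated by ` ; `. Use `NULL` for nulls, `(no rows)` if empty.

Seoul | 6 ; Seoul | 2 ; Cairo | 6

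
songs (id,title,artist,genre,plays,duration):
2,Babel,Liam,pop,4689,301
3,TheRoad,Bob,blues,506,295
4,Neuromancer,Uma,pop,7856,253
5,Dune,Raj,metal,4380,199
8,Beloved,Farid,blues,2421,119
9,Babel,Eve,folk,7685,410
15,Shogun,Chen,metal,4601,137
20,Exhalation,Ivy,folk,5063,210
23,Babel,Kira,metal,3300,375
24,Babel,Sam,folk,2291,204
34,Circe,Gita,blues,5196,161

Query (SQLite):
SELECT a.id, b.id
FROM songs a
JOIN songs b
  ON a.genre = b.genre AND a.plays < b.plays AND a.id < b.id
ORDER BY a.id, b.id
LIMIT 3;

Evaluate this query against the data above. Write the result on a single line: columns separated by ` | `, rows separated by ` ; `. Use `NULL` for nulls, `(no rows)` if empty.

2 | 4 ; 3 | 8 ; 3 | 34

Pairs (a,b) with same genre, a.plays < b.plays, a.id < b.id.
genre groups: blues:{3,8,34} folk:{9,20,24} metal:{5,15,23} pop:{2,4}
Ordered by (a.id, b.id); first 3.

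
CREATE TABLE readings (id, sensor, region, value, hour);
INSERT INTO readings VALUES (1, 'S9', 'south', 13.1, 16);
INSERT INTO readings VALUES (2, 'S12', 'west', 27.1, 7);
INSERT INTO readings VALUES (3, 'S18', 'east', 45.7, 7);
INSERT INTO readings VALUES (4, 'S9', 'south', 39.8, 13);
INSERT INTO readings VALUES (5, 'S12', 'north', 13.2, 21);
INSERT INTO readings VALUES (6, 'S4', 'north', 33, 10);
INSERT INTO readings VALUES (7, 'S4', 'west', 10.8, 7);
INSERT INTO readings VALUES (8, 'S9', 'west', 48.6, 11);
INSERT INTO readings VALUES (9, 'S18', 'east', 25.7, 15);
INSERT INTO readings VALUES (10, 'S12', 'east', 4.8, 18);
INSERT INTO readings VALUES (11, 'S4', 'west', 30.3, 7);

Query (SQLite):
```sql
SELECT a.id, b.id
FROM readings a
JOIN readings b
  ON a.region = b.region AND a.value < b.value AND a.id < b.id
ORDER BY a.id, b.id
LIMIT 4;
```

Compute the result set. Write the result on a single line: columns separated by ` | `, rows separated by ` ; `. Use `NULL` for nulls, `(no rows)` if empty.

Pairs (a,b) with same region, a.value < b.value, a.id < b.id.
region groups: east:{3,9,10} north:{5,6} south:{1,4} west:{2,7,8,11}
Ordered by (a.id, b.id); first 4.

1 | 4 ; 2 | 8 ; 2 | 11 ; 5 | 6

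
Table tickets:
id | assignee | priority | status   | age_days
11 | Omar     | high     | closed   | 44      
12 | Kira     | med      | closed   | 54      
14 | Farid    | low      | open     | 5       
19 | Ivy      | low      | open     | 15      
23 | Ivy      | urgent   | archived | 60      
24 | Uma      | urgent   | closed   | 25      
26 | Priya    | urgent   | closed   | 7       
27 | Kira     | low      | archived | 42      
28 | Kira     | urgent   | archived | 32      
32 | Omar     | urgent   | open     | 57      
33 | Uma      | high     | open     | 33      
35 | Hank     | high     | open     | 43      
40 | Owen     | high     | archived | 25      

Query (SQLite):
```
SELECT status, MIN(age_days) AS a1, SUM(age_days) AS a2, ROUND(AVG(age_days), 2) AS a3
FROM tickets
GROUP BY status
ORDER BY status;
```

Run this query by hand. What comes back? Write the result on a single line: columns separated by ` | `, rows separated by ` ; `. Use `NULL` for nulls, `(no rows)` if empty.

Group tickets by status.
Per group compute: MIN(age_days), SUM(age_days), ROUND(AVG(age_days), 2).
  archived: ids {23, 27, 28, 40} → MIN(age_days)=25, SUM(age_days)=159, ROUND(AVG(age_days), 2)=39.75
  closed: ids {11, 12, 24, 26} → MIN(age_days)=7, SUM(age_days)=130, ROUND(AVG(age_days), 2)=32.5
  open: ids {14, 19, 32, 33, 35} → MIN(age_days)=5, SUM(age_days)=153, ROUND(AVG(age_days), 2)=30.6

archived | 25 | 159 | 39.75 ; closed | 7 | 130 | 32.5 ; open | 5 | 153 | 30.6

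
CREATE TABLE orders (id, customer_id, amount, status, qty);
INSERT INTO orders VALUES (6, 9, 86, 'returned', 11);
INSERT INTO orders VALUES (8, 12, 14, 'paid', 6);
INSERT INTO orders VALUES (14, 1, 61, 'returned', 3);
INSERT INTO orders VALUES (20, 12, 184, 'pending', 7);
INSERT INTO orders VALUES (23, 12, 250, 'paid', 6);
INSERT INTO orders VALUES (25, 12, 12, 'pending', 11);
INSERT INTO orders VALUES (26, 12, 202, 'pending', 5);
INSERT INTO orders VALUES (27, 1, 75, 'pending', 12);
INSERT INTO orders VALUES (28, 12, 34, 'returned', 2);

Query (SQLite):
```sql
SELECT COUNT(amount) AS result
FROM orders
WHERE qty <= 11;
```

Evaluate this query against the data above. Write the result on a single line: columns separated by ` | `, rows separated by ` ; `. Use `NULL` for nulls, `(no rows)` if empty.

8

Rows where qty <= 11 → amount values: [86, 14, 61, 184, 250, 12, 202, 34].
COUNT(amount) counts non-NULL values → 8.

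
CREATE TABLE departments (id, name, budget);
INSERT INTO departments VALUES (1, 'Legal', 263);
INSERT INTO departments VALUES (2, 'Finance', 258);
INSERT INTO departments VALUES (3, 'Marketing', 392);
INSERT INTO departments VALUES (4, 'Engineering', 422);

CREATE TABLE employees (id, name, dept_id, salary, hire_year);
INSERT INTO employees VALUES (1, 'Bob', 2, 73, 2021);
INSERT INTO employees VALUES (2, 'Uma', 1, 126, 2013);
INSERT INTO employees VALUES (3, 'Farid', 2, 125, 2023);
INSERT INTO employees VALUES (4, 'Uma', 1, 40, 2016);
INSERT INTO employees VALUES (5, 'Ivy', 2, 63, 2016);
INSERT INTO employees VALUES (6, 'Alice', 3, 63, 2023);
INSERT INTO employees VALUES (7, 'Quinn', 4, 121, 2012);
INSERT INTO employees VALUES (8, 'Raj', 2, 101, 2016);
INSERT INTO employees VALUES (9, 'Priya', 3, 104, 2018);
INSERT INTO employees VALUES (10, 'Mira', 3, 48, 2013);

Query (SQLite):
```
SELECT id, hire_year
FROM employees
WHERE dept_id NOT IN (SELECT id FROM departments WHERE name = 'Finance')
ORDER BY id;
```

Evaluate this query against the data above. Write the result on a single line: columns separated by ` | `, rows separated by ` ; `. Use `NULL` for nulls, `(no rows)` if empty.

2 | 2013 ; 4 | 2016 ; 6 | 2023 ; 7 | 2012 ; 9 | 2018 ; 10 | 2013

Inner query: departments.id where name = 'Finance'.
Outer: keep employees rows whose dept_id is not in that set.
Inner query → {2}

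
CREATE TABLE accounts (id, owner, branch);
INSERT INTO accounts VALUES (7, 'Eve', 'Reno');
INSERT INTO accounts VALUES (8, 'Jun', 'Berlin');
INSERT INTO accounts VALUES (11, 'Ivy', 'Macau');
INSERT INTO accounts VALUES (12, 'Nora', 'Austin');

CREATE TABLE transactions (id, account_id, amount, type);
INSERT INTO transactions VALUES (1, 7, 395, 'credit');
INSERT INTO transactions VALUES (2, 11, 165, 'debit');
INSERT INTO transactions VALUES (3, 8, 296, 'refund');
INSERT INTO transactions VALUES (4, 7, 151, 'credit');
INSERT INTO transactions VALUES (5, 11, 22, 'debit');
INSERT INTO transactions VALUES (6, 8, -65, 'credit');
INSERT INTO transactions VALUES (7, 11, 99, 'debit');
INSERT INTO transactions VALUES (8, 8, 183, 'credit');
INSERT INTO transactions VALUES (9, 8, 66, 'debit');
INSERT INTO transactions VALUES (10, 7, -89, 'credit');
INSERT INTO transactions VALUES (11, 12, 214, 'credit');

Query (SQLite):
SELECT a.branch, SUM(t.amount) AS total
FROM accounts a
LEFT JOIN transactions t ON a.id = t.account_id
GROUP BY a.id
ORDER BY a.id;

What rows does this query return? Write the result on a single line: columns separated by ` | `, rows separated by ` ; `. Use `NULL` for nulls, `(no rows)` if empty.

Reno | 457 ; Berlin | 480 ; Macau | 286 ; Austin | 214

LEFT JOIN keeps every accounts row; unmatched ones get NULL for transactions columns.
Group by accounts.id and compute SUM(t.amount). SUM over an all-NULL group is NULL.
  7: ids {1, 4, 10} → SUM(t.amount)=457
  8: ids {3, 6, 8, 9} → SUM(t.amount)=480
  11: ids {2, 5, 7} → SUM(t.amount)=286
  12: ids {11} → SUM(t.amount)=214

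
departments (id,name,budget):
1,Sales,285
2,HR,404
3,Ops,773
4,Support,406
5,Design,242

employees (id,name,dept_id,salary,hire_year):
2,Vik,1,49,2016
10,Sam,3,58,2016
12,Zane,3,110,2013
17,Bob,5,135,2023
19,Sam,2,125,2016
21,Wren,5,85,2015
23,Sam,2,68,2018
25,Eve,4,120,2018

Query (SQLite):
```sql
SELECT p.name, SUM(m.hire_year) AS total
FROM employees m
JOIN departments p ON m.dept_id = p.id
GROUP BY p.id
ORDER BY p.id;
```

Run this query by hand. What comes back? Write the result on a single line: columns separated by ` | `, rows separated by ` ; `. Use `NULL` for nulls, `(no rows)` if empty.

Join each employees row to its departments via dept_id.
Group joined rows by departments.id; compute SUM(m.hire_year) per group.
  1: ids {2} → SUM(m.hire_year)=2016
  2: ids {19, 23} → SUM(m.hire_year)=4034
  3: ids {10, 12} → SUM(m.hire_year)=4029
  4: ids {25} → SUM(m.hire_year)=2018
  5: ids {17, 21} → SUM(m.hire_year)=4038

Sales | 2016 ; HR | 4034 ; Ops | 4029 ; Support | 2018 ; Design | 4038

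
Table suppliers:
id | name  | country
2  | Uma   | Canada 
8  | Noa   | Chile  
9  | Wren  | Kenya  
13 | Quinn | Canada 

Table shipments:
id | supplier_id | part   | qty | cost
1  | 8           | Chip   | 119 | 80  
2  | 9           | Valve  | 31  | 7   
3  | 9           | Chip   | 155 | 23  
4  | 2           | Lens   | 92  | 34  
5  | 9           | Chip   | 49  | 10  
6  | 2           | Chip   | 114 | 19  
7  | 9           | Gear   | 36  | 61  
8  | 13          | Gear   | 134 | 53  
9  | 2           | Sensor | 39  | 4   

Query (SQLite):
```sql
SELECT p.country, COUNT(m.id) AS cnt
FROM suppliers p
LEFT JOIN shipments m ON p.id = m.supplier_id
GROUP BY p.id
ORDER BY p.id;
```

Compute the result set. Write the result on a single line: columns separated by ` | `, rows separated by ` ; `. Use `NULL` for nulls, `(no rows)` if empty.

LEFT JOIN keeps every suppliers row; unmatched ones get NULL for shipments columns.
Group by suppliers.id and compute COUNT(m.id). COUNT(col) of an all-NULL group is 0.
  2: ids {4, 6, 9} → COUNT(m.id)=3
  8: ids {1} → COUNT(m.id)=1
  9: ids {2, 3, 5, 7} → COUNT(m.id)=4
  13: ids {8} → COUNT(m.id)=1

Canada | 3 ; Chile | 1 ; Kenya | 4 ; Canada | 1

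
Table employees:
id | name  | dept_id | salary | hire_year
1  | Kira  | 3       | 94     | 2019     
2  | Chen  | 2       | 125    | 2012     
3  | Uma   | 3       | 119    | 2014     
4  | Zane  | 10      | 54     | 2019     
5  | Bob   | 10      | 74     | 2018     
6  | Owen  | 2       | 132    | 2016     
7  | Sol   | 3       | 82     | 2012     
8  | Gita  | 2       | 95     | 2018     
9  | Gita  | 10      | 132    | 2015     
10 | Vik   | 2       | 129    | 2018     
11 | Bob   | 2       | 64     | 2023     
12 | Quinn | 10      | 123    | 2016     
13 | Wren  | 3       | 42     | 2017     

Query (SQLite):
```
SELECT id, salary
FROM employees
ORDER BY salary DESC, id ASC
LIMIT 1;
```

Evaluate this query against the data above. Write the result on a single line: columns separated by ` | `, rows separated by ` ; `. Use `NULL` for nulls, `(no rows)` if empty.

Sort by salary desc, tiebreak id asc: (132, id=6), (132, id=9), (129, id=10), (125, id=2) …. Take first 1.

6 | 132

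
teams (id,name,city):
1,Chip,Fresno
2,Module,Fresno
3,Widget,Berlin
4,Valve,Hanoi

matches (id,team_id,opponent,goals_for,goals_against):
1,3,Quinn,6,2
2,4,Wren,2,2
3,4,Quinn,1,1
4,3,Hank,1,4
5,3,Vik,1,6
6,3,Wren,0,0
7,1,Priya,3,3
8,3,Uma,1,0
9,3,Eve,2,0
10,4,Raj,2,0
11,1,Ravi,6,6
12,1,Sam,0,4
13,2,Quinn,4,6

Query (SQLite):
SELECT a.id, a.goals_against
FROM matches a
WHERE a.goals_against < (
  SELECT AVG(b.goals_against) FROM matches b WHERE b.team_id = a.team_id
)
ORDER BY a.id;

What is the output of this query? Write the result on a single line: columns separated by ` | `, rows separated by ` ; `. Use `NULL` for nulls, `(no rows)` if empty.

6 | 0 ; 7 | 3 ; 8 | 0 ; 9 | 0 ; 10 | 0 ; 12 | 4

For each matches row a, compute AVG(goals_against) over rows sharing a.team_id.
Keep row a if a.goals_against < that per-group AVG.
  team_id=1: AVG(goals_against) = 4.333333
  team_id=2: AVG(goals_against) = 6.0
  team_id=3: AVG(goals_against) = 2.0
  team_id=4: AVG(goals_against) = 1.0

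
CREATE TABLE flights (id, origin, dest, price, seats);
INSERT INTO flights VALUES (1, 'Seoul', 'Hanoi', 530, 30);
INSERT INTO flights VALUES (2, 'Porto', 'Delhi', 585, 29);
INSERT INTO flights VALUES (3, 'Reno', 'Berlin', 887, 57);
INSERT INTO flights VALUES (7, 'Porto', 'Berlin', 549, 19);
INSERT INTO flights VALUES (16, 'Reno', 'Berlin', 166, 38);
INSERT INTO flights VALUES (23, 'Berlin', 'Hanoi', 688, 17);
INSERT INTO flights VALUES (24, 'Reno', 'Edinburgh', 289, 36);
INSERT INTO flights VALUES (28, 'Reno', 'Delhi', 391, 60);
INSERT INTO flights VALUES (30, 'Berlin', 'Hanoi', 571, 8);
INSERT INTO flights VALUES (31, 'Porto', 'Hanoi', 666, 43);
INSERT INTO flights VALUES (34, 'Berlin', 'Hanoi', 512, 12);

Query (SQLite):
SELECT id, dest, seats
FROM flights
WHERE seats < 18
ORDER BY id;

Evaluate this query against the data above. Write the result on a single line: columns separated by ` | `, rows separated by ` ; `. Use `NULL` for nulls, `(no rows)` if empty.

seats < 18: ids {23, 30, 34}

23 | Hanoi | 17 ; 30 | Hanoi | 8 ; 34 | Hanoi | 12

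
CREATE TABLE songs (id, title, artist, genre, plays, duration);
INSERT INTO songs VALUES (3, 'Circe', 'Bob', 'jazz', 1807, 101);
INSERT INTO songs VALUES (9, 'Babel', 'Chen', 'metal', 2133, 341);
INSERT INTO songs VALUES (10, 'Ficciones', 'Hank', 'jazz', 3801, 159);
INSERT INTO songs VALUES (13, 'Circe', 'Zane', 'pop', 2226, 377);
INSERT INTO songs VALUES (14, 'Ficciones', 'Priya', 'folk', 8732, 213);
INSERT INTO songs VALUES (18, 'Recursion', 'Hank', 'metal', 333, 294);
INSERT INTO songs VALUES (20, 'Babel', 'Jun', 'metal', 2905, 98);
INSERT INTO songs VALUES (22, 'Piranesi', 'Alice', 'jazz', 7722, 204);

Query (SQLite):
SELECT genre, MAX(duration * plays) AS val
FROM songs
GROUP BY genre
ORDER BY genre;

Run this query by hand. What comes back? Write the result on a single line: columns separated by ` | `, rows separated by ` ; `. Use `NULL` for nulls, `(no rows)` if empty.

For each row compute duration * plays.
Group by genre; take MAX of the expression per group.
  folk: ids {14} → MAX(duration * plays)=1859916
  jazz: ids {3, 10, 22} → MAX(duration * plays)=1575288
  metal: ids {9, 18, 20} → MAX(duration * plays)=727353
  pop: ids {13} → MAX(duration * plays)=839202

folk | 1859916 ; jazz | 1575288 ; metal | 727353 ; pop | 839202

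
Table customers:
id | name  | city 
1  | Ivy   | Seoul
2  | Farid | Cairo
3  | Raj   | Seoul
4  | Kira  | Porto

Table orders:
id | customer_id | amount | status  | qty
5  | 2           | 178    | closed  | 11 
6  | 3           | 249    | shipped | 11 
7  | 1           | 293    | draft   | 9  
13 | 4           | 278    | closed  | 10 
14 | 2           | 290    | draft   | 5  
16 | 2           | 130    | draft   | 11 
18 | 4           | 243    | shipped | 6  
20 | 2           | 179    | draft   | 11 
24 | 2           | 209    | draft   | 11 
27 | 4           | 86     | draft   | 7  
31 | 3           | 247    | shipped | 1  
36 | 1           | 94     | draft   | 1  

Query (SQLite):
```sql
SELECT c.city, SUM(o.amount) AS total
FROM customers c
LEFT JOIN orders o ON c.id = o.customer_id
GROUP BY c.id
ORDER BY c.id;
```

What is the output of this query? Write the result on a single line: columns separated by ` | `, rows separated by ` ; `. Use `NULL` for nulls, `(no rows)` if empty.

Seoul | 387 ; Cairo | 986 ; Seoul | 496 ; Porto | 607

LEFT JOIN keeps every customers row; unmatched ones get NULL for orders columns.
Group by customers.id and compute SUM(o.amount). SUM over an all-NULL group is NULL.
  1: ids {7, 36} → SUM(o.amount)=387
  2: ids {5, 14, 16, 20, 24} → SUM(o.amount)=986
  3: ids {6, 31} → SUM(o.amount)=496
  4: ids {13, 18, 27} → SUM(o.amount)=607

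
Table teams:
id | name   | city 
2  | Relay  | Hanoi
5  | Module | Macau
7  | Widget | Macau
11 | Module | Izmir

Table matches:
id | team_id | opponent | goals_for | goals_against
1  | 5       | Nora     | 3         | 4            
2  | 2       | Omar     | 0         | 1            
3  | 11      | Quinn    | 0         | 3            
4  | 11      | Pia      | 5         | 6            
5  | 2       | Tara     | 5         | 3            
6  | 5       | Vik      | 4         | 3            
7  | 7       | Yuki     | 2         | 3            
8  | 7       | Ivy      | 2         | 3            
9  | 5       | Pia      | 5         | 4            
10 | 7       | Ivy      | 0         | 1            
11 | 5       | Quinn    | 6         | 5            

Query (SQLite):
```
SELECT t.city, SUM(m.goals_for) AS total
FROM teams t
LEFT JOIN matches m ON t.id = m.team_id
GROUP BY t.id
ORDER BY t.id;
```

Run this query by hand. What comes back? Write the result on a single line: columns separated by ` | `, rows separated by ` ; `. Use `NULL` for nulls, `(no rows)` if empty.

Hanoi | 5 ; Macau | 18 ; Macau | 4 ; Izmir | 5

LEFT JOIN keeps every teams row; unmatched ones get NULL for matches columns.
Group by teams.id and compute SUM(m.goals_for). SUM over an all-NULL group is NULL.
  2: ids {2, 5} → SUM(m.goals_for)=5
  5: ids {1, 6, 9, 11} → SUM(m.goals_for)=18
  7: ids {7, 8, 10} → SUM(m.goals_for)=4
  11: ids {3, 4} → SUM(m.goals_for)=5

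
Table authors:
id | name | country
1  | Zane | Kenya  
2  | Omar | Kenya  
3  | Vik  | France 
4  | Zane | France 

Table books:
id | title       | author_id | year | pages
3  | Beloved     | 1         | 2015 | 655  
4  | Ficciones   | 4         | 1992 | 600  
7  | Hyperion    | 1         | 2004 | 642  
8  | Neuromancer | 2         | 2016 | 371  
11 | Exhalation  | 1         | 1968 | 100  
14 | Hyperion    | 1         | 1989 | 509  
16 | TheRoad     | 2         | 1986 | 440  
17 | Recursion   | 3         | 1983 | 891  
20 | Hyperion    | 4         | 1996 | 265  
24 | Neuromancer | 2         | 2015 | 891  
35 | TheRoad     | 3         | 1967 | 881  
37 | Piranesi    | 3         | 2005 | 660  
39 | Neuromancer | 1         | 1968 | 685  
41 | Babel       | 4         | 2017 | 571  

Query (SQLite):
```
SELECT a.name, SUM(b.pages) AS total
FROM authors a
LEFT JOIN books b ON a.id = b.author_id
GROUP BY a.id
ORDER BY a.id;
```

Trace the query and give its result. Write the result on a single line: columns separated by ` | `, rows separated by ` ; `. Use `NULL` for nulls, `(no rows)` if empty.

Zane | 2591 ; Omar | 1702 ; Vik | 2432 ; Zane | 1436

LEFT JOIN keeps every authors row; unmatched ones get NULL for books columns.
Group by authors.id and compute SUM(b.pages). SUM over an all-NULL group is NULL.
  1: ids {3, 7, 11, 14, 39} → SUM(b.pages)=2591
  2: ids {8, 16, 24} → SUM(b.pages)=1702
  3: ids {17, 35, 37} → SUM(b.pages)=2432
  4: ids {4, 20, 41} → SUM(b.pages)=1436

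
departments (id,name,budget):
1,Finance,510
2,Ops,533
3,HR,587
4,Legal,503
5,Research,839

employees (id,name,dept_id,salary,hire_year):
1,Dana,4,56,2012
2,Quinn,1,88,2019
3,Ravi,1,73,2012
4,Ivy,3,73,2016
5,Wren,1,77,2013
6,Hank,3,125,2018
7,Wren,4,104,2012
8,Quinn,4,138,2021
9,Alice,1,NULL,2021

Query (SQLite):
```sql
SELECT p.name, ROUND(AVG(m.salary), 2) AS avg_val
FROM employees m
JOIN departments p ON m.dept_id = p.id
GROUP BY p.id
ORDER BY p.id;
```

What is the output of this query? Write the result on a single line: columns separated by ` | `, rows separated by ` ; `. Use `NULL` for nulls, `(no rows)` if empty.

Finance | 79.33 ; HR | 99 ; Legal | 99.33

Join each employees row to its departments via dept_id.
Group joined rows by departments.id; compute ROUND(AVG(m.salary), 2) per group.
  1: ids {2, 3, 5, 9} → ROUND(AVG(m.salary), 2)=79.33
  3: ids {4, 6} → ROUND(AVG(m.salary), 2)=99
  4: ids {1, 7, 8} → ROUND(AVG(m.salary), 2)=99.33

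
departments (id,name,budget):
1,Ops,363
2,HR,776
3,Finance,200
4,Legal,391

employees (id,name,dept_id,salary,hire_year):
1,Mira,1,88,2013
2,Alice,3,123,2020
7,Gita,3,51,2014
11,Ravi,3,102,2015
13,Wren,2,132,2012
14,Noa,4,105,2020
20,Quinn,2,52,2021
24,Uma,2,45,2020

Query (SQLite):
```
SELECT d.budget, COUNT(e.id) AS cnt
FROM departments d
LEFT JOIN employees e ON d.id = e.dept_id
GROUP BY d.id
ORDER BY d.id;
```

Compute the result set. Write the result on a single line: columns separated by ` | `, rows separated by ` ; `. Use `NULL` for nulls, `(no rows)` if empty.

LEFT JOIN keeps every departments row; unmatched ones get NULL for employees columns.
Group by departments.id and compute COUNT(e.id). COUNT(col) of an all-NULL group is 0.
  1: ids {1} → COUNT(e.id)=1
  2: ids {13, 20, 24} → COUNT(e.id)=3
  3: ids {2, 7, 11} → COUNT(e.id)=3
  4: ids {14} → COUNT(e.id)=1

363 | 1 ; 776 | 3 ; 200 | 3 ; 391 | 1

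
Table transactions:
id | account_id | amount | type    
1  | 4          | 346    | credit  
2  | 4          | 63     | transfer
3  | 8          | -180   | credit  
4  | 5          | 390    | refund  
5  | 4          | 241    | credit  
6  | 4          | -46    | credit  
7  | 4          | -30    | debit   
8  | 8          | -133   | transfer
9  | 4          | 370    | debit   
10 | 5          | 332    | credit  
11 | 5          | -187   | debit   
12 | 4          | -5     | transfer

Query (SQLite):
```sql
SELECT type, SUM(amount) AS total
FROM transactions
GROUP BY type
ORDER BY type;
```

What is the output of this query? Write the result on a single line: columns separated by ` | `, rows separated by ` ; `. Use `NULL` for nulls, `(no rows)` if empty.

Partition transactions by type; compute SUM(amount) within each group.
  credit: ids {1, 3, 5, 6, 10} → SUM(amount)=693
  debit: ids {7, 9, 11} → SUM(amount)=153
  refund: ids {4} → SUM(amount)=390
  transfer: ids {2, 8, 12} → SUM(amount)=-75

credit | 693 ; debit | 153 ; refund | 390 ; transfer | -75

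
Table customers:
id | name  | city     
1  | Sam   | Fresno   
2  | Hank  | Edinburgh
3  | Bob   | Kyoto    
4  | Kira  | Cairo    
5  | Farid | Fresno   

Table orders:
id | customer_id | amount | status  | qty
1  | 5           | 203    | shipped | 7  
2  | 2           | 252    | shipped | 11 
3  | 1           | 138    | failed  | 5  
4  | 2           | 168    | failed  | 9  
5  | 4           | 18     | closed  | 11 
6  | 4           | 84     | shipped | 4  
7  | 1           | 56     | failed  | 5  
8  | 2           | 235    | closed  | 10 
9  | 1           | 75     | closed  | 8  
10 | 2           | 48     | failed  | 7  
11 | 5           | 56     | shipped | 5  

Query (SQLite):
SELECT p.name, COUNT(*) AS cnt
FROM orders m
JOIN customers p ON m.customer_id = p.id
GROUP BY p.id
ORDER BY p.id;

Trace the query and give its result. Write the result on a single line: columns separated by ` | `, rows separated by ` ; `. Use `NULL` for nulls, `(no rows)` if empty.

Join each orders row to its customers via customer_id.
Group joined rows by customers.id; compute COUNT(*) per group.
  1: ids {3, 7, 9} → COUNT(*)=3
  2: ids {2, 4, 8, 10} → COUNT(*)=4
  4: ids {5, 6} → COUNT(*)=2
  5: ids {1, 11} → COUNT(*)=2

Sam | 3 ; Hank | 4 ; Kira | 2 ; Farid | 2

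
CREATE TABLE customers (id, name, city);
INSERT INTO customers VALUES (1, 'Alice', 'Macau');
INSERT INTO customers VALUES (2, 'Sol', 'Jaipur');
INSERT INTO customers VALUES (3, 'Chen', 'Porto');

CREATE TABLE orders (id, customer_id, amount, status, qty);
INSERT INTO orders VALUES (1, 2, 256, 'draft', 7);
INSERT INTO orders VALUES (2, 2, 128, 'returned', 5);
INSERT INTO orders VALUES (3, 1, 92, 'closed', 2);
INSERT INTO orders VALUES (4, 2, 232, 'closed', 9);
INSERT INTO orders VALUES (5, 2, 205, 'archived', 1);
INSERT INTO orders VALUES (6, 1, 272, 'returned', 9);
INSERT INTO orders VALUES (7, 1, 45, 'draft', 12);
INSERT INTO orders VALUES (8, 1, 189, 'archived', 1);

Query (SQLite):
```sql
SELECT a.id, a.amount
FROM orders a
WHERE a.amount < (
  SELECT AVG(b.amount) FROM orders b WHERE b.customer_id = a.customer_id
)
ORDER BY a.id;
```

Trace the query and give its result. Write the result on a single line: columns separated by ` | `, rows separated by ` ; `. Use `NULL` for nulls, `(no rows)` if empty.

For each orders row a, compute AVG(amount) over rows sharing a.customer_id.
Keep row a if a.amount < that per-group AVG.
  customer_id=1: AVG(amount) = 149.5
  customer_id=2: AVG(amount) = 205.25

2 | 128 ; 3 | 92 ; 5 | 205 ; 7 | 45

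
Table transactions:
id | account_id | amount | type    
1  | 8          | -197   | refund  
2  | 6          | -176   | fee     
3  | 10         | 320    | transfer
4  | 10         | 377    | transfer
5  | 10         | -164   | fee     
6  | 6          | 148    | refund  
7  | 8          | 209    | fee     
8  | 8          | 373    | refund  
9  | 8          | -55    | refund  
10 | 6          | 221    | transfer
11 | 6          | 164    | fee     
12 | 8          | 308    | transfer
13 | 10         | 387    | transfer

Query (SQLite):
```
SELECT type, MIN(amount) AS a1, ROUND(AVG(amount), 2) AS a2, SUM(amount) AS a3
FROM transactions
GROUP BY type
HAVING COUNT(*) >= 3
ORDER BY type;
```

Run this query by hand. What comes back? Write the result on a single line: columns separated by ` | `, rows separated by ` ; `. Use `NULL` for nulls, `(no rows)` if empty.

fee | -176 | 8.25 | 33 ; refund | -197 | 67.25 | 269 ; transfer | 221 | 322.6 | 1613

Group transactions by type.
Per group compute: MIN(amount), ROUND(AVG(amount), 2), SUM(amount).
HAVING: drop groups with fewer than 3 rows.
  fee: ids {2, 5, 7, 11} → MIN(amount)=-176, ROUND(AVG(amount), 2)=8.25, SUM(amount)=33
  refund: ids {1, 6, 8, 9} → MIN(amount)=-197, ROUND(AVG(amount), 2)=67.25, SUM(amount)=269
  transfer: ids {3, 4, 10, 12, 13} → MIN(amount)=221, ROUND(AVG(amount), 2)=322.6, SUM(amount)=1613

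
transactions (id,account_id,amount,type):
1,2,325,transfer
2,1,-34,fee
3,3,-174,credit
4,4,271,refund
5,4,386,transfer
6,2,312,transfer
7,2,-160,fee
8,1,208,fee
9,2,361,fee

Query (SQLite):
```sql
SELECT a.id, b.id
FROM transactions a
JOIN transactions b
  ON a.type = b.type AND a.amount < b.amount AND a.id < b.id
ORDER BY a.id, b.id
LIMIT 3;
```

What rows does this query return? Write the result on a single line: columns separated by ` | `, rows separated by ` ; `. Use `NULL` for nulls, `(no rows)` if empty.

Pairs (a,b) with same type, a.amount < b.amount, a.id < b.id.
type groups: credit:{3} fee:{2,7,8,9} refund:{4} transfer:{1,5,6}
Ordered by (a.id, b.id); first 3.

1 | 5 ; 2 | 8 ; 2 | 9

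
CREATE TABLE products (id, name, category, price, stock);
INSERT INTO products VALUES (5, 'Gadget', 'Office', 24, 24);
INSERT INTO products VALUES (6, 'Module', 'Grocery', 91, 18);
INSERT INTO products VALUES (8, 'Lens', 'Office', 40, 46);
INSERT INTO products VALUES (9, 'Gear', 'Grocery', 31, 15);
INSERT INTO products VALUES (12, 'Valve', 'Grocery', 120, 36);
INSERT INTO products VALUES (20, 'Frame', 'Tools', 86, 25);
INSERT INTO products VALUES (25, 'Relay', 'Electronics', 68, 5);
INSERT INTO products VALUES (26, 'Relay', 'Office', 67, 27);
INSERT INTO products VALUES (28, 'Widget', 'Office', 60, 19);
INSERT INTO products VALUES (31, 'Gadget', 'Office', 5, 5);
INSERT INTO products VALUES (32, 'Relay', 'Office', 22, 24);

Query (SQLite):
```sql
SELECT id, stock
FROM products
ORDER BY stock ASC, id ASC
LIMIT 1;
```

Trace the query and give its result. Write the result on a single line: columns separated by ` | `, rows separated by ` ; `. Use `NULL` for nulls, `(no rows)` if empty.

Sort by stock asc, tiebreak id asc: (5, id=25), (5, id=31), (15, id=9), (18, id=6) …. Take first 1.

25 | 5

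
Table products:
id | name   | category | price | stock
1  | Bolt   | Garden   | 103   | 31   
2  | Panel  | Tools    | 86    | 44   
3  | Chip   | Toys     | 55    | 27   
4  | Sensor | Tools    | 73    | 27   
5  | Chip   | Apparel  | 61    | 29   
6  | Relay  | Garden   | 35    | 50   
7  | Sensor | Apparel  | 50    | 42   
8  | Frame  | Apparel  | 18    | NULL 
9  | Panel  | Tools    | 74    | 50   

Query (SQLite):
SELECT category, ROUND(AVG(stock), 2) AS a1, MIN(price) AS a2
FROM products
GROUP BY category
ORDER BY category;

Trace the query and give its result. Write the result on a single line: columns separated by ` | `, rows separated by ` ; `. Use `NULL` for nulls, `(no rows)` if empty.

Apparel | 35.5 | 18 ; Garden | 40.5 | 35 ; Tools | 40.33 | 73 ; Toys | 27 | 55

Group products by category.
Per group compute: ROUND(AVG(stock), 2), MIN(price).
  Apparel: ids {5, 7, 8} → ROUND(AVG(stock), 2)=35.5, MIN(price)=18
  Garden: ids {1, 6} → ROUND(AVG(stock), 2)=40.5, MIN(price)=35
  Tools: ids {2, 4, 9} → ROUND(AVG(stock), 2)=40.33, MIN(price)=73
  Toys: ids {3} → ROUND(AVG(stock), 2)=27, MIN(price)=55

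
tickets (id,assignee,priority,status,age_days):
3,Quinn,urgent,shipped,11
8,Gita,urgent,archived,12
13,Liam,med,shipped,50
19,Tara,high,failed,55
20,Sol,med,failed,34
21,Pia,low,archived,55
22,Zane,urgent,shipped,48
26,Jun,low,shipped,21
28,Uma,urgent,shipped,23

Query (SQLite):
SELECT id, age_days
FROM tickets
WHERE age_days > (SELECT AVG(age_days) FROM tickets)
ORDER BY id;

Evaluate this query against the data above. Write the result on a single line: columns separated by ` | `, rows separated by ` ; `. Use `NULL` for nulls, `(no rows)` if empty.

Scalar subquery: AVG(age_days) over all tickets rows = 34.333333 (≈; comparison uses full precision).
Keep rows where age_days > that value.

13 | 50 ; 19 | 55 ; 21 | 55 ; 22 | 48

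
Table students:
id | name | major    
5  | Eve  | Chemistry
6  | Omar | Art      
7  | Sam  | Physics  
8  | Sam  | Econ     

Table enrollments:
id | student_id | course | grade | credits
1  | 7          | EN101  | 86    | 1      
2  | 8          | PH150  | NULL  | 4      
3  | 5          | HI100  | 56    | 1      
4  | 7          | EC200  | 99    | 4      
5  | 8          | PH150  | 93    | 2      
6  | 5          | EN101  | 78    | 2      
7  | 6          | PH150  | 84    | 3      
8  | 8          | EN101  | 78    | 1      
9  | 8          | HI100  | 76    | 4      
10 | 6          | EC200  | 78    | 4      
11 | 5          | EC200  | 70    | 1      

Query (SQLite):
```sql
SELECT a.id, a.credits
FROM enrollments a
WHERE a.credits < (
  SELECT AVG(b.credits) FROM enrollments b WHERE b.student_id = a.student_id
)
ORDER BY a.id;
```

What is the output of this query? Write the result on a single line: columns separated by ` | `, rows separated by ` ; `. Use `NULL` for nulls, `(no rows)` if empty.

1 | 1 ; 3 | 1 ; 5 | 2 ; 7 | 3 ; 8 | 1 ; 11 | 1

For each enrollments row a, compute AVG(credits) over rows sharing a.student_id.
Keep row a if a.credits < that per-group AVG.
  student_id=5: AVG(credits) = 1.333333
  student_id=6: AVG(credits) = 3.5
  student_id=7: AVG(credits) = 2.5
  student_id=8: AVG(credits) = 2.75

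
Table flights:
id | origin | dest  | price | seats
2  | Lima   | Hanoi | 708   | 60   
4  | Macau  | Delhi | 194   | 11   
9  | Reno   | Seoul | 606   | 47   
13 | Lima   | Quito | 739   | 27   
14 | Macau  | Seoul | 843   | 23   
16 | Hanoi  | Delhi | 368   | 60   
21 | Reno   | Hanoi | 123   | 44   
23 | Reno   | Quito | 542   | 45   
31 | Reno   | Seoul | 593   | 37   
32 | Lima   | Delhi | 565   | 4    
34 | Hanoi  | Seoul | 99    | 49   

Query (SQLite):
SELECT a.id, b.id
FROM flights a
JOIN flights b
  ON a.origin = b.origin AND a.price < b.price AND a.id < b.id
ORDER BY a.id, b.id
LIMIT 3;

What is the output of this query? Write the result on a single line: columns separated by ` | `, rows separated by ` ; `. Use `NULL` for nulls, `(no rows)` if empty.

2 | 13 ; 4 | 14 ; 21 | 23

Pairs (a,b) with same origin, a.price < b.price, a.id < b.id.
origin groups: Hanoi:{16,34} Lima:{2,13,32} Macau:{4,14} Reno:{9,21,23,31}
Ordered by (a.id, b.id); first 3.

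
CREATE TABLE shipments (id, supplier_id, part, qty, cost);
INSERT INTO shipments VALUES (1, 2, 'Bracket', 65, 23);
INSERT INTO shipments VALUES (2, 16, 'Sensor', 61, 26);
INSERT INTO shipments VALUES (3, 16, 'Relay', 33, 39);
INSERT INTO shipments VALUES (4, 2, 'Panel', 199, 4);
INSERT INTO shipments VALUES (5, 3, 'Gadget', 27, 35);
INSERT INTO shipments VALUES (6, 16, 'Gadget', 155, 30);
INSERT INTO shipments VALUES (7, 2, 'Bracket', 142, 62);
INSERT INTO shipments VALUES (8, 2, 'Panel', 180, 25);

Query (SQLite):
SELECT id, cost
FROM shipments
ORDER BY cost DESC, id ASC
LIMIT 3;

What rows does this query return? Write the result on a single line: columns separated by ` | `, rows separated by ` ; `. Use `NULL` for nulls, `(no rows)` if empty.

7 | 62 ; 3 | 39 ; 5 | 35

Sort by cost desc, tiebreak id asc: (62, id=7), (39, id=3), (35, id=5), (30, id=6), (26, id=2), (25, id=8) …. Take first 3.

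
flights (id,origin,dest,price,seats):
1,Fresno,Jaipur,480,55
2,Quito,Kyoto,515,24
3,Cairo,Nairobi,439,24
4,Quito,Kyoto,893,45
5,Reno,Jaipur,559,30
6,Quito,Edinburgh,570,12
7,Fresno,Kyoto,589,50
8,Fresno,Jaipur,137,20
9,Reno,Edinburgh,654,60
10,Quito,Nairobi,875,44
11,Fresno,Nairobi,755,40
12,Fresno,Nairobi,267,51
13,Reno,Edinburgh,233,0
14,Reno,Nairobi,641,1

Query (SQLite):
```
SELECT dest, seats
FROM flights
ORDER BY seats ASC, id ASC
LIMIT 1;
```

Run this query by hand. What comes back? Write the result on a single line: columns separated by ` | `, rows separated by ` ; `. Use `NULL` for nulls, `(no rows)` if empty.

Sort by seats asc, tiebreak id asc: (0, id=13), (1, id=14), (12, id=6), (20, id=8) …. Take first 1.

Edinburgh | 0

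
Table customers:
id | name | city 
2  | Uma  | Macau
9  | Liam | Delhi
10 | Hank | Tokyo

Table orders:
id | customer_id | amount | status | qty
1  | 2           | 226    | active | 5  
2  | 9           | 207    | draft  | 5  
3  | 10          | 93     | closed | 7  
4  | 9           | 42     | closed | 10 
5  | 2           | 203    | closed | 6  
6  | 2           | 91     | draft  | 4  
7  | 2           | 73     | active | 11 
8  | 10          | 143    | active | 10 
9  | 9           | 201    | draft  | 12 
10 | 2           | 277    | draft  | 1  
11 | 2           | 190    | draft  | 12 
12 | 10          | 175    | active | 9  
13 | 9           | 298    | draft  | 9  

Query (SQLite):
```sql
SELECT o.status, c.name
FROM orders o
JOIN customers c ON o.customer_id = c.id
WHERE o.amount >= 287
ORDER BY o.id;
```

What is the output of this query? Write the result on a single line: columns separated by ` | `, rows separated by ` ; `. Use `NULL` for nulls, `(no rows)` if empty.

Each orders row matches the customers row where customer_id = customers.id.
Then keep rows with o.amount >= 287.

draft | Liam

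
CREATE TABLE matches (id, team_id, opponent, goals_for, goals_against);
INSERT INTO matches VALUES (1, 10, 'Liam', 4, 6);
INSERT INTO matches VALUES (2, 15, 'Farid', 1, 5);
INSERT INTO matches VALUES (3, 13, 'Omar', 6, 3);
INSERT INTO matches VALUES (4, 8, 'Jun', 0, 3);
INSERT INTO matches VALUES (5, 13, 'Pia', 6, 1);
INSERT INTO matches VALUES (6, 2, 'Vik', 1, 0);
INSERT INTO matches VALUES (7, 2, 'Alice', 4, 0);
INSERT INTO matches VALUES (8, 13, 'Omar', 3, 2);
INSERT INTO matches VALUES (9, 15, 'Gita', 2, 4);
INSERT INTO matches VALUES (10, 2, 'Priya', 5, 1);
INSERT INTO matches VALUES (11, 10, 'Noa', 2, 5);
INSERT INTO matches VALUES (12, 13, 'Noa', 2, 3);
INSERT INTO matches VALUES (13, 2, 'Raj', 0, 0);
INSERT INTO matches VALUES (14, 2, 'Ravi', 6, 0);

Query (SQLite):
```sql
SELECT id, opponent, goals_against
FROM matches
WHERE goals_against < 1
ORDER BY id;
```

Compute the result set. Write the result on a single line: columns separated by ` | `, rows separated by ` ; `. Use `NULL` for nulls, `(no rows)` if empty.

goals_against < 1: ids {6, 7, 13, 14}

6 | Vik | 0 ; 7 | Alice | 0 ; 13 | Raj | 0 ; 14 | Ravi | 0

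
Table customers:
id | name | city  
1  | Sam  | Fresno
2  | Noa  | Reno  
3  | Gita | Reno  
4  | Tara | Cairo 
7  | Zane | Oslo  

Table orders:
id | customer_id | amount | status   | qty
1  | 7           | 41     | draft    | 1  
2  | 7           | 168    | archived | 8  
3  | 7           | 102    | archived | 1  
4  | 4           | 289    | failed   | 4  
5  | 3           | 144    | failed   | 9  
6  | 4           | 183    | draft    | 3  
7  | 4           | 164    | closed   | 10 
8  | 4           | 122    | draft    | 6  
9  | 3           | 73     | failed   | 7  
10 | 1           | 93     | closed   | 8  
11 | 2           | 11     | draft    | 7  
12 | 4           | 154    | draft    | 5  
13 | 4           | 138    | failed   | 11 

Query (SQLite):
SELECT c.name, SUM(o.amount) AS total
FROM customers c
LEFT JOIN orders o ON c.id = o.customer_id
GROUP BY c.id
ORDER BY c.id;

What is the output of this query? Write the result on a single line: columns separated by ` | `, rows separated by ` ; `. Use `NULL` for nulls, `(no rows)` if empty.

LEFT JOIN keeps every customers row; unmatched ones get NULL for orders columns.
Group by customers.id and compute SUM(o.amount). SUM over an all-NULL group is NULL.
  1: ids {10} → SUM(o.amount)=93
  2: ids {11} → SUM(o.amount)=11
  3: ids {5, 9} → SUM(o.amount)=217
  4: ids {4, 6, 7, 8, 12, 13} → SUM(o.amount)=1050
  7: ids {1, 2, 3} → SUM(o.amount)=311

Sam | 93 ; Noa | 11 ; Gita | 217 ; Tara | 1050 ; Zane | 311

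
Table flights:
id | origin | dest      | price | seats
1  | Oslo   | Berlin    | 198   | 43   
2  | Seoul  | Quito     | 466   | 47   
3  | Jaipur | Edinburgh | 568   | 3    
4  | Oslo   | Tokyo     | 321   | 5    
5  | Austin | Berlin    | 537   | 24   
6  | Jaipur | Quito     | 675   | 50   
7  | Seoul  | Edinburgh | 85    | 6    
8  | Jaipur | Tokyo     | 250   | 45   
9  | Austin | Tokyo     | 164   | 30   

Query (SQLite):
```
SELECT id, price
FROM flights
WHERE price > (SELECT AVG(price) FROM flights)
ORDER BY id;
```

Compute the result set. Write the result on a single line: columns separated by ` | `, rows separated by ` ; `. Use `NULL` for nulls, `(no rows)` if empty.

2 | 466 ; 3 | 568 ; 5 | 537 ; 6 | 675

Scalar subquery: AVG(price) over all flights rows = 362.666667 (≈; comparison uses full precision).
Keep rows where price > that value.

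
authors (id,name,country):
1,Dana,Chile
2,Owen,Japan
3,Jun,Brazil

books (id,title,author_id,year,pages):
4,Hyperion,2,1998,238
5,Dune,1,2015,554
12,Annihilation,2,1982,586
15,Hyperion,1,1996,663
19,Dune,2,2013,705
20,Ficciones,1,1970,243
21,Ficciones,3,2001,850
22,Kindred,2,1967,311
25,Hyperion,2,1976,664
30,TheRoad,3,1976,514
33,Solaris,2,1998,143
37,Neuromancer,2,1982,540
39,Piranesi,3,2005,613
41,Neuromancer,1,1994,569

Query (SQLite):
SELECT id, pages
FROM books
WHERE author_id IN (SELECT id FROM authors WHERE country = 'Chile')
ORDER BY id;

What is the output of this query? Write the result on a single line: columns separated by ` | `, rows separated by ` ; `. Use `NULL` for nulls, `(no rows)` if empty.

5 | 554 ; 15 | 663 ; 20 | 243 ; 41 | 569

Inner query: authors.id where country = 'Chile'.
Outer: keep books rows whose author_id is in that set.
Inner query → {1}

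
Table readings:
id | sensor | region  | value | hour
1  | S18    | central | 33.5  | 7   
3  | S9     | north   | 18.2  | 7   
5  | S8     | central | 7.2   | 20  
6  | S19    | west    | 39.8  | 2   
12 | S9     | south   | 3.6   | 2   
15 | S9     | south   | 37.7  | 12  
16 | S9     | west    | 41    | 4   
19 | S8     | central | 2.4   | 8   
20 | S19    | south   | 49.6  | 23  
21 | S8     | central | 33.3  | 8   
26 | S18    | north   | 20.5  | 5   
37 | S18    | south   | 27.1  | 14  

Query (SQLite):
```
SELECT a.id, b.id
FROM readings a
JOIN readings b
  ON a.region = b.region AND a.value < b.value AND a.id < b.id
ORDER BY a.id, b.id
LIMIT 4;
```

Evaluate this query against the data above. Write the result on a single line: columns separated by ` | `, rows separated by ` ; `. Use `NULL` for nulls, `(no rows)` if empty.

Pairs (a,b) with same region, a.value < b.value, a.id < b.id.
region groups: central:{1,5,19,21} north:{3,26} south:{12,15,20,37} west:{6,16}
Ordered by (a.id, b.id); first 4.

3 | 26 ; 5 | 21 ; 6 | 16 ; 12 | 15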